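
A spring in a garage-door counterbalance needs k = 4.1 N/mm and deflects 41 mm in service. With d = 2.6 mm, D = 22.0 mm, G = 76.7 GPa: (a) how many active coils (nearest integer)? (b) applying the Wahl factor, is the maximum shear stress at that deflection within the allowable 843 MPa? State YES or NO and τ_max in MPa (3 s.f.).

N_a = Gd⁴/(8D³k) = (76.7×10³)(2.6⁴)/(8·22.0³·4.1) = 10.04 → N_a = 10
Actual rate k = Gd⁴/(8D³·10) = 4.1146 N/mm
Working load F = kδ = 4.1146·41 = 168.7 N
C = 22.0/2.6 = 8.4615; K_W = (4C−1)/(4C−4)+0.615/C = 1.1732
τ_max = K_W·8FD/(πd³) = 1.1732·537.72 = 630.85 MPa
τ_max ≤ 843 MPa → acceptable

(a) 10 coils; (b) YES, τ_max = 631 MPa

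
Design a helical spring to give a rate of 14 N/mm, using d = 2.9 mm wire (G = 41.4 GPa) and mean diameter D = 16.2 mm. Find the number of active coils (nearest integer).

N_a = Gd⁴/(8D³k) = (41.4×10³ × 2.9⁴)/(8 × 16.2³ × 14)
    = 2.92814e+06 / 476171 = 6.149 → 6 coils

6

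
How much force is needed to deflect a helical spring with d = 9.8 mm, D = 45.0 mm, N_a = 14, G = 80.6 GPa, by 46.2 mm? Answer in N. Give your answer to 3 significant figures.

k = Gd⁴/(8D³N_a) = (80.6×10³)(9.8⁴)/(8·45.0³·14) = 72.842 N/mm
F = k·δ = 72.842 × 46.2 = 3365.3 N

3370 N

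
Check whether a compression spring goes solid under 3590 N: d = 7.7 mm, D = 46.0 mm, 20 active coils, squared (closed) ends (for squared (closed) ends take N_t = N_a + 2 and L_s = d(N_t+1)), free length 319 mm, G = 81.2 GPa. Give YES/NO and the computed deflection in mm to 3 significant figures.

YES, δ = 196 mm

k = Gd⁴/(8D³N_a) = (81.2×10³)(7.7⁴)/(8·46.0³·20) = 18.328 N/mm
N_t = 22; L_s = 7.7·23 = 177.1 mm; δ_solid = L₀ − L_s = 319 − 177.1 = 141.9 mm
δ = F/k = 3590/18.328 = 195.87 mm
δ ≥ δ_solid → spring goes solid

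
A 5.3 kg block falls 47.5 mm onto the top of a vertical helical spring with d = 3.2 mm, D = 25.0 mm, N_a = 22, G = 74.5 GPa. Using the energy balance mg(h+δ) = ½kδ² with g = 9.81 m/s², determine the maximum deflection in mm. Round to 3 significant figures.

63.8 mm

k = Gd⁴/(8D³N_a) = (74.5×10³)(3.2⁴)/(8·25.0³·22) = 2.8407 N/mm
W = mg = 5.3 × 9.81 = 51.993 N
½kδ² − Wδ − Wh = 0 → δ = (W + √(W² + 2kWh))/k
δ = (51.993 + √(2703.3 + 14031.1))/2.8407 = (51.993 + 129.36)/2.8407 = 63.842 mm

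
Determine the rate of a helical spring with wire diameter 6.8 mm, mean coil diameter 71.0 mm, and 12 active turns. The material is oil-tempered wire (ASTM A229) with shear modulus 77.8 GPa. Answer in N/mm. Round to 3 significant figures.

k = Gd⁴/(8D³N_a) = (77.8×10³ × 6.8⁴) / (8 × 71.0³ × 12)
  = 1.66347e+08 / 3.43595e+07 = 4.8414 N/mm

4.84 N/mm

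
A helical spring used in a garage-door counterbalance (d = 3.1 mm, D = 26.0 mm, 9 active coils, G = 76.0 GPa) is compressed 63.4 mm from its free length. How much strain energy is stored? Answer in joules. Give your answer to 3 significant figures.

11.1 J

k = Gd⁴/(8D³N_a) = (76.0×10³)(3.1⁴)/(8·26.0³·9) = 5.5464 N/mm
U = ½kδ² = 0.5 × 5.5464 × 63.4² = 11147 N·mm = 11.147 J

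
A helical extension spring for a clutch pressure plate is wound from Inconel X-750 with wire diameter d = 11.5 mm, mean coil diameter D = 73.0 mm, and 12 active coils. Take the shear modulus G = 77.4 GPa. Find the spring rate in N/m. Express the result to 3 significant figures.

k = Gd⁴/(8D³N_a) = (77.4×10³ × 11.5⁴) / (8 × 73.0³ × 12)
  = 1.35373e+09 / 3.73456e+07 = 36.249 N/mm = 36249 N/m

36200 N/m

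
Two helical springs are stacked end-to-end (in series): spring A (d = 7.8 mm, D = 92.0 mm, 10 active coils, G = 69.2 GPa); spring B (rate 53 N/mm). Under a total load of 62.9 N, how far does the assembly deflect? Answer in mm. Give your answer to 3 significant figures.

16.5 mm

k_A = Gd⁴/(8D³N_a) = (69.2×10³)(7.8⁴)/(8·92.0³·10) = 4.1118 N/mm
Series: 1/k_eq = 1/4.1118 + 1/53 = 0.26207; k_eq = 3.8158 N/mm
δ = F/k_eq = 62.9/3.8158 = 16.484 mm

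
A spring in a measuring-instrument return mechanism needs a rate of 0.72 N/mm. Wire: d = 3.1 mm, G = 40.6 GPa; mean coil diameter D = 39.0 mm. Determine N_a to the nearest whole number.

11

N_a = Gd⁴/(8D³k) = (40.6×10³ × 3.1⁴)/(8 × 39.0³ × 0.72)
    = 3.7495e+06 / 341677 = 10.97 → 11 coils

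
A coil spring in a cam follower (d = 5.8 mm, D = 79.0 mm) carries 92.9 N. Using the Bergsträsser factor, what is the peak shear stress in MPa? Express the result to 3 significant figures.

Spring index C = D/d = 79.0/5.8 = 13.6207
K_B = (4C+2)/(4C−3) = 56.483/51.483 = 1.0971
τ₀ = 8FD/(πd³) = 8·92.9·79.0/(π·5.8³) = 58712.8/612.96 = 95.785 MPa
τ_max = K·τ₀ = 1.0971 × 95.785 = 105.09 MPa

105 MPa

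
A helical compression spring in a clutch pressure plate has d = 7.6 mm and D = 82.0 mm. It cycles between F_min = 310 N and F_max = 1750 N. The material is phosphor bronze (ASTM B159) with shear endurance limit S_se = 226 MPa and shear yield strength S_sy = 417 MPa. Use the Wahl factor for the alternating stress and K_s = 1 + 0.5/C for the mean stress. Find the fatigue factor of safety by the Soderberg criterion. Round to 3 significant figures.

C = D/d = 82.0/7.6 = 10.7895; K_W = (4C−1)/(4C−4)+0.615/C = 1.1336; K_s = 1+0.5/C = 1.0463
F_a = (F_max−F_min)/2 = 720 N; F_m = (F_max+F_min)/2 = 1030 N
τ_a = K_W·8F_aD/(πd³) = 1.1336 × 342.49 = 388.25 MPa
τ_m = K_s·8F_mD/(πd³) = 1.0463 × 489.95 = 512.65 MPa
Soderberg: 1/n_f = τ_a/S_se + τ_m/S_sy = 388.25/226 + 512.65/417 = 1.71792 + 1.22938 = 2.9473
n_f = 1/2.9473 = 0.3393

0.339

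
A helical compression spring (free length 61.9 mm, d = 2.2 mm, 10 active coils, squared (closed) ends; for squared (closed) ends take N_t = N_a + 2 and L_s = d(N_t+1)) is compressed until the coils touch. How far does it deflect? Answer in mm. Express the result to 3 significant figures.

N_t = 12; L_s = 2.2·13 = 28.6 mm
δ_solid = L₀ − L_s = 61.9 − 28.6 = 33.3 mm

33.3 mm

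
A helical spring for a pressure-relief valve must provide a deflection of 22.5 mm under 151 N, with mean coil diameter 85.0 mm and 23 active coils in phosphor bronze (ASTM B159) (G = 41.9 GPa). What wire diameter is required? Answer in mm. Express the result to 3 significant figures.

Required rate k = F/δ = 151/22.5 = 6.7111 N/mm
d = (8D³N_a·k / G)^(1/4) = (8·85.0³·23·6.7111 / (41.9×10³))^0.25
  = (18099)^0.25 = 11.5988 mm

11.6 mm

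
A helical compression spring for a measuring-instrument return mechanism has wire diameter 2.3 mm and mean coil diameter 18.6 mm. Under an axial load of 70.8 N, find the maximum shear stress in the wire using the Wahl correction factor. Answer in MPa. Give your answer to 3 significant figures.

326 MPa

Spring index C = D/d = 18.6/2.3 = 8.0870
K_W = (4C−1)/(4C−4) + 0.615/C = 31.348/28.348 + 0.0760 = 1.1819
τ₀ = 8FD/(πd³) = 8·70.8·18.6/(π·2.3³) = 10535/38.224 = 275.61 MPa
τ_max = K·τ₀ = 1.1819 × 275.61 = 325.74 MPa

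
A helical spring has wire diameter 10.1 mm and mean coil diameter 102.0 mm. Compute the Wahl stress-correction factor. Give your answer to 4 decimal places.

C = D/d = 102.0/10.1 = 10.0990
K_W = (4C−1)/(4C−4) + 0.615/C = 39.396/36.396 + 0.0609 = 1.1433

1.1433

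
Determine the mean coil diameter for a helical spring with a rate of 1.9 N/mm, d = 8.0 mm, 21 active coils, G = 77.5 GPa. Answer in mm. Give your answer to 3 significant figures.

D = (Gd⁴/(8N_a·k))^(1/3) = (77.5×10³·8.0⁴/(8·21·1.9))^(1/3)
  = (994486)^(1/3) = 99.8159 mm

99.8 mm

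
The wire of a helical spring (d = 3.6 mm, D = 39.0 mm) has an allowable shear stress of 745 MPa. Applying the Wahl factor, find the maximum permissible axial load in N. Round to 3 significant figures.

C = D/d = 39.0/3.6 = 10.8333
K_W = (4C−1)/(4C−4) + 0.615/C = 42.333/39.333 + 0.0568 = 1.1330
τ_max = K·8FD/(πd³) → F_max = τ_allow·πd³/(8DK)
F_max = 745·π·3.6³/(8·39.0·1.1330) = 1.092e+05/353.51 = 308.9 N

309 N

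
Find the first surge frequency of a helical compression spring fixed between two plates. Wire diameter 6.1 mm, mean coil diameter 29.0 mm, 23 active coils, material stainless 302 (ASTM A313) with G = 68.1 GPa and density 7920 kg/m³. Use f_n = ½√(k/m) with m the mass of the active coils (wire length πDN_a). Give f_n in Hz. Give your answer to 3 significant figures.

k = Gd⁴/(8D³N_a) = (68.1×10³)(6.1⁴)/(8·29.0³·23) = 21.011 N/mm = 21011 N/m
Wire length L = πDN_a = π·29.0·23 = 2095.4 mm
m = ρ·(πd²/4)·L = 7920 × 29.225×10⁻⁶ m² × 2.0954 m = 0.48501 kg
f_n = ½√(k/m) = 0.5·√(21011/0.48501) = 0.5·√(43322) = 104.07 Hz

104 Hz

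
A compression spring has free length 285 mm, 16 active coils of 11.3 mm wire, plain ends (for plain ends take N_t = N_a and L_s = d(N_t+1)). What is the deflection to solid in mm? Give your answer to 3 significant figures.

92.9 mm

N_t = 16; L_s = 11.3·17 = 192.1 mm
δ_solid = L₀ − L_s = 285 − 192.1 = 92.9 mm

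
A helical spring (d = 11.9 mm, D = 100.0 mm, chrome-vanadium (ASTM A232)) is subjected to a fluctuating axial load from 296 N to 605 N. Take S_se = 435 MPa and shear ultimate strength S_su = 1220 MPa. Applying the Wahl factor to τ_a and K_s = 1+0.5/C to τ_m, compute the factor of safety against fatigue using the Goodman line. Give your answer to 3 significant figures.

C = D/d = 100.0/11.9 = 8.4034; K_W = (4C−1)/(4C−4)+0.615/C = 1.1745; K_s = 1+0.5/C = 1.0595
F_a = (F_max−F_min)/2 = 154.5 N; F_m = (F_max+F_min)/2 = 450.5 N
τ_a = K_W·8F_aD/(πd³) = 1.1745 × 23.347 = 27.421 MPa
τ_m = K_s·8F_mD/(πd³) = 1.0595 × 68.076 = 72.127 MPa
Goodman: 1/n_f = τ_a/S_se + τ_m/S_su = 27.421/435 + 72.127/1220 = 0.06304 + 0.05912 = 0.12216
n_f = 1/0.12216 = 8.186

8.19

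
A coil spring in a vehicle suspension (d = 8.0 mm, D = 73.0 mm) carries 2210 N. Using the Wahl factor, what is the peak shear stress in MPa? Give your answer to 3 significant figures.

931 MPa

Spring index C = D/d = 73.0/8.0 = 9.1250
K_W = (4C−1)/(4C−4) + 0.615/C = 35.500/32.500 + 0.0674 = 1.1597
τ₀ = 8FD/(πd³) = 8·2210·73.0/(π·8.0³) = 1.29064e+06/1608.5 = 802.39 MPa
τ_max = K·τ₀ = 1.1597 × 802.39 = 930.54 MPa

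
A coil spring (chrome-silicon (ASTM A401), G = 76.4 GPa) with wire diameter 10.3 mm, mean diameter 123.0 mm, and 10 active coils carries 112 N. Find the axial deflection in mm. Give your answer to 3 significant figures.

k = Gd⁴/(8D³N_a) = (76.4×10³)(10.3⁴)/(8·123.0³·10) = 5.7761 N/mm
δ = F/k = 112 / 5.7761 = 19.39 mm

19.4 mm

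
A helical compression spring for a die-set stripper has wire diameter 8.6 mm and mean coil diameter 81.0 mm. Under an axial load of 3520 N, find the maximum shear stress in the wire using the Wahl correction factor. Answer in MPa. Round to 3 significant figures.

1320 MPa

Spring index C = D/d = 81.0/8.6 = 9.4186
K_W = (4C−1)/(4C−4) + 0.615/C = 36.674/33.674 + 0.0653 = 1.1544
τ₀ = 8FD/(πd³) = 8·3520·81.0/(π·8.6³) = 2.28096e+06/1998.2 = 1141.5 MPa
τ_max = K·τ₀ = 1.1544 × 1141.5 = 1317.7 MPa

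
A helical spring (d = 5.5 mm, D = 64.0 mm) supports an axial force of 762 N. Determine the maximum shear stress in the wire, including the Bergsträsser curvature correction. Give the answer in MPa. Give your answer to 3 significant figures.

832 MPa

Spring index C = D/d = 64.0/5.5 = 11.6364
K_B = (4C+2)/(4C−3) = 48.545/43.545 = 1.1148
τ₀ = 8FD/(πd³) = 8·762·64.0/(π·5.5³) = 390144/522.68 = 746.43 MPa
τ_max = K·τ₀ = 1.1148 × 746.43 = 832.13 MPa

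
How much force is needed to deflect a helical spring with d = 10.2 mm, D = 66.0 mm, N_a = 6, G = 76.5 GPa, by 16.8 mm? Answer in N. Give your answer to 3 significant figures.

k = Gd⁴/(8D³N_a) = (76.5×10³)(10.2⁴)/(8·66.0³·6) = 60.005 N/mm
F = k·δ = 60.005 × 16.8 = 1008.1 N

1010 N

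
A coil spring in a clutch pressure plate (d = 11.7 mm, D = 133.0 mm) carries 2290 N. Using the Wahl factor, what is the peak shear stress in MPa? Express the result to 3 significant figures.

545 MPa

Spring index C = D/d = 133.0/11.7 = 11.3675
K_W = (4C−1)/(4C−4) + 0.615/C = 44.470/41.470 + 0.0541 = 1.1264
τ₀ = 8FD/(πd³) = 8·2290·133.0/(π·11.7³) = 2.43656e+06/5031.6 = 484.25 MPa
τ_max = K·τ₀ = 1.1264 × 484.25 = 545.48 MPa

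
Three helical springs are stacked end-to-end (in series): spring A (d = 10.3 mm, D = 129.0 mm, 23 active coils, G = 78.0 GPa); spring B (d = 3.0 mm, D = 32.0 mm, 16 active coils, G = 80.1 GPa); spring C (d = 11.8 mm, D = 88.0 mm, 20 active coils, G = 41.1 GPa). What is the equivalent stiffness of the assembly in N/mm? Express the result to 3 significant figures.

0.811 N/mm

k_A = Gd⁴/(8D³N_a) = (78.0×10³)(10.3⁴)/(8·129.0³·23) = 2.2226 N/mm
k_B = Gd⁴/(8D³N_a) = (80.1×10³)(3.0⁴)/(8·32.0³·16) = 1.5469 N/mm
k_C = Gd⁴/(8D³N_a) = (41.1×10³)(11.8⁴)/(8·88.0³·20) = 7.3081 N/mm
Series: 1/k_eq = 1/2.2226 + 1/1.5469 + 1/7.3081 = 1.2332; k_eq = 0.81088 N/mm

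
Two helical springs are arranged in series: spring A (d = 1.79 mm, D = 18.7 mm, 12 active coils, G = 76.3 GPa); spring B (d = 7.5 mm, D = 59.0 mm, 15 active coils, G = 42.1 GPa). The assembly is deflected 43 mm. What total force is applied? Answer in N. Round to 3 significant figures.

k_A = Gd⁴/(8D³N_a) = (76.3×10³)(1.79⁴)/(8·18.7³·12) = 1.2478 N/mm
k_B = Gd⁴/(8D³N_a) = (42.1×10³)(7.5⁴)/(8·59.0³·15) = 5.4049 N/mm
Series: 1/k_eq = 1/1.2478 + 1/5.4049 = 0.98643; k_eq = 1.0138 N/mm
F = k_eq·δ = 1.0138·43 = 43.591 N

43.6 N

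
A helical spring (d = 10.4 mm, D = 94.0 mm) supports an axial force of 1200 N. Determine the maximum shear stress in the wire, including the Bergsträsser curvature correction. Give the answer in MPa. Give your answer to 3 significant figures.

294 MPa

Spring index C = D/d = 94.0/10.4 = 9.0385
K_B = (4C+2)/(4C−3) = 38.154/33.154 = 1.1508
τ₀ = 8FD/(πd³) = 8·1200·94.0/(π·10.4³) = 902400/3533.9 = 255.36 MPa
τ_max = K·τ₀ = 1.1508 × 255.36 = 293.87 MPa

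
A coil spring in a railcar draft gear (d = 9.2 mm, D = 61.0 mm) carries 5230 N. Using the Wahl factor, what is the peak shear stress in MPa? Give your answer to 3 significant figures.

1280 MPa

Spring index C = D/d = 61.0/9.2 = 6.6304
K_W = (4C−1)/(4C−4) + 0.615/C = 25.522/22.522 + 0.0928 = 1.2260
τ₀ = 8FD/(πd³) = 8·5230·61.0/(π·9.2³) = 2.55224e+06/2446.3 = 1043.3 MPa
τ_max = K·τ₀ = 1.2260 × 1043.3 = 1279 MPa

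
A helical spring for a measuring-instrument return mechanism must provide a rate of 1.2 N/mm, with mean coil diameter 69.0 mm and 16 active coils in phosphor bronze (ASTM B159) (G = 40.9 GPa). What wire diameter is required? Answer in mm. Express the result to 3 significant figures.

5.93 mm

d = (8D³N_a·k / G)^(1/4) = (8·69.0³·16·1.2 / (40.9×10³))^0.25
  = (1233.7)^0.25 = 5.9266 mm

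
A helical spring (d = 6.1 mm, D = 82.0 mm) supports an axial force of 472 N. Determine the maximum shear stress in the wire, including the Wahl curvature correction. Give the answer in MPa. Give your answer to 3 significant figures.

Spring index C = D/d = 82.0/6.1 = 13.4426
K_W = (4C−1)/(4C−4) + 0.615/C = 52.770/49.770 + 0.0457 = 1.1060
τ₀ = 8FD/(πd³) = 8·472·82.0/(π·6.1³) = 309632/713.08 = 434.22 MPa
τ_max = K·τ₀ = 1.1060 × 434.22 = 480.26 MPa

480 MPa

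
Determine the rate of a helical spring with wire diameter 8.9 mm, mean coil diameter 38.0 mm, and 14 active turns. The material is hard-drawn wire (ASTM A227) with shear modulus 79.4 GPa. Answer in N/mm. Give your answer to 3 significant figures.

81.1 N/mm

k = Gd⁴/(8D³N_a) = (79.4×10³ × 8.9⁴) / (8 × 38.0³ × 14)
  = 4.98173e+08 / 6.14566e+06 = 81.061 N/mm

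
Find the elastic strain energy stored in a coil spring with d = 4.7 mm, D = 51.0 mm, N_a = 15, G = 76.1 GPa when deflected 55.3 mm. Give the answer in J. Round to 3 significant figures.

3.57 J

k = Gd⁴/(8D³N_a) = (76.1×10³)(4.7⁴)/(8·51.0³·15) = 2.3328 N/mm
U = ½kδ² = 0.5 × 2.3328 × 55.3² = 3567 N·mm = 3.567 J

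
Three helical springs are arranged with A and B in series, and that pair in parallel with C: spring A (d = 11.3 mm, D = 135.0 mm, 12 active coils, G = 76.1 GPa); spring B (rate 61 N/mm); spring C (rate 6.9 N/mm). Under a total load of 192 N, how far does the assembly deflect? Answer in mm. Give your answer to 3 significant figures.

k_A = Gd⁴/(8D³N_a) = (76.1×10³)(11.3⁴)/(8·135.0³·12) = 5.2532 N/mm
Springs A,B series: k_AB = 1/(1/5.2532+1/61) = 4.8367 N/mm; parallel with C: k_eq = 4.8367+6.9 = 11.737 N/mm
δ = F/k_eq = 192/11.737 = 16.359 mm

16.4 mm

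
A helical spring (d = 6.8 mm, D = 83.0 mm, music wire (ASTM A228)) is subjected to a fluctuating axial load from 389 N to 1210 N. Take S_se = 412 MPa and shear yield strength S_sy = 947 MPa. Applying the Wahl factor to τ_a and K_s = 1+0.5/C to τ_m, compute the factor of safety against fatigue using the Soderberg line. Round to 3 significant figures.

0.747

C = D/d = 83.0/6.8 = 12.2059; K_W = (4C−1)/(4C−4)+0.615/C = 1.1173; K_s = 1+0.5/C = 1.0410
F_a = (F_max−F_min)/2 = 410.5 N; F_m = (F_max+F_min)/2 = 799.5 N
τ_a = K_W·8F_aD/(πd³) = 1.1173 × 275.93 = 308.3 MPa
τ_m = K_s·8F_mD/(πd³) = 1.0410 × 537.42 = 559.43 MPa
Soderberg: 1/n_f = τ_a/S_se + τ_m/S_sy = 308.3/412 + 559.43/947 = 0.74831 + 0.59074 = 1.3391
n_f = 1/1.3391 = 0.7468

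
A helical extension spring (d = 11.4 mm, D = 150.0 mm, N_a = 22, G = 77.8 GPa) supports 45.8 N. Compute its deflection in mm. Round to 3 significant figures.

k = Gd⁴/(8D³N_a) = (77.8×10³)(11.4⁴)/(8·150.0³·22) = 2.2121 N/mm
δ = F/k = 45.8 / 2.2121 = 20.704 mm

20.7 mm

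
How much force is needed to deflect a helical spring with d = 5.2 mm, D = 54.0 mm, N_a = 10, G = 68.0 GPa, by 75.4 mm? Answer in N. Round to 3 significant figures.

298 N

k = Gd⁴/(8D³N_a) = (68.0×10³)(5.2⁴)/(8·54.0³·10) = 3.9469 N/mm
F = k·δ = 3.9469 × 75.4 = 297.59 N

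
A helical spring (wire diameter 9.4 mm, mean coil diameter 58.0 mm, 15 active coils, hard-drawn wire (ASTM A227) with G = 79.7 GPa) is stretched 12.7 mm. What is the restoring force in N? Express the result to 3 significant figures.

338 N

k = Gd⁴/(8D³N_a) = (79.7×10³)(9.4⁴)/(8·58.0³·15) = 26.577 N/mm
F = k·δ = 26.577 × 12.7 = 337.53 N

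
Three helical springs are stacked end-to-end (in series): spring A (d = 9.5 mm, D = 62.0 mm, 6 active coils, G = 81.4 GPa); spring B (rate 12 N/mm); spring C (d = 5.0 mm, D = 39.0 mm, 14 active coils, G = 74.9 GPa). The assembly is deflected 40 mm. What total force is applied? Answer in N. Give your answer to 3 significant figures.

165 N

k_A = Gd⁴/(8D³N_a) = (81.4×10³)(9.5⁴)/(8·62.0³·6) = 57.957 N/mm
k_C = Gd⁴/(8D³N_a) = (74.9×10³)(5.0⁴)/(8·39.0³·14) = 7.0461 N/mm
Series: 1/k_eq = 1/57.957 + 1/12 + 1/7.0461 = 0.24251; k_eq = 4.1235 N/mm
F = k_eq·δ = 4.1235·40 = 164.94 N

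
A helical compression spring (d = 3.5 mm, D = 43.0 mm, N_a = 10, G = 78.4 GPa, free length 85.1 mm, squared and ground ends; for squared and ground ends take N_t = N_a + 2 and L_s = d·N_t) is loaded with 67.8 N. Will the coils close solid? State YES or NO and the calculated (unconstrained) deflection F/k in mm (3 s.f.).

NO, δ = 36.7 mm

k = Gd⁴/(8D³N_a) = (78.4×10³)(3.5⁴)/(8·43.0³·10) = 1.8497 N/mm
N_t = 12; L_s = 3.5·12 = 42 mm; δ_solid = L₀ − L_s = 85.1 − 42 = 43.1 mm
δ = F/k = 67.8/1.8497 = 36.655 mm
δ < δ_solid → spring does not go solid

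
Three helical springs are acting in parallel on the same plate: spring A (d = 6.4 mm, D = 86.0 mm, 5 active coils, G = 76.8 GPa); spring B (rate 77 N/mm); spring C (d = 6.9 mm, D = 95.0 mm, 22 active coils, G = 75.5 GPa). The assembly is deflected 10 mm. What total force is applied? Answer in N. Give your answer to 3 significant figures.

k_A = Gd⁴/(8D³N_a) = (76.8×10³)(6.4⁴)/(8·86.0³·5) = 5.0644 N/mm
k_C = Gd⁴/(8D³N_a) = (75.5×10³)(6.9⁴)/(8·95.0³·22) = 1.1341 N/mm
Parallel: k_eq = 5.0644 + 77 + 1.1341 = 83.198 N/mm
F = k_eq·δ = 83.198·10 = 831.98 N

832 N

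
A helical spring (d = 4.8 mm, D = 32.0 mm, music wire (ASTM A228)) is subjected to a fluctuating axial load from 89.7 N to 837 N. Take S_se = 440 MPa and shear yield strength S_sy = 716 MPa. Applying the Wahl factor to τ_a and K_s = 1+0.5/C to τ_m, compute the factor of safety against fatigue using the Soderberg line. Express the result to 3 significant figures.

0.782

C = D/d = 32.0/4.8 = 6.6667; K_W = (4C−1)/(4C−4)+0.615/C = 1.2246; K_s = 1+0.5/C = 1.0750
F_a = (F_max−F_min)/2 = 373.65 N; F_m = (F_max+F_min)/2 = 463.35 N
τ_a = K_W·8F_aD/(πd³) = 1.2246 × 275.32 = 337.15 MPa
τ_m = K_s·8F_mD/(πd³) = 1.0750 × 341.41 = 367.02 MPa
Soderberg: 1/n_f = τ_a/S_se + τ_m/S_sy = 337.15/440 + 367.02/716 = 0.76626 + 0.51259 = 1.2788
n_f = 1/1.2788 = 0.782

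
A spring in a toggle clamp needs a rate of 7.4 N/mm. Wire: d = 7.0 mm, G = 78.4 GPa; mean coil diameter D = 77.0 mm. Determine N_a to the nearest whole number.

7

N_a = Gd⁴/(8D³k) = (78.4×10³ × 7.0⁴)/(8 × 77.0³ × 7.4)
    = 1.88238e+08 / 2.70268e+07 = 6.965 → 7 coils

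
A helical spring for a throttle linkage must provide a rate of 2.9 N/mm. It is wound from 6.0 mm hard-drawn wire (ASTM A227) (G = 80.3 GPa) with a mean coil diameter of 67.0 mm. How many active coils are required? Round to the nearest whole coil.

N_a = Gd⁴/(8D³k) = (80.3×10³ × 6.0⁴)/(8 × 67.0³ × 2.9)
    = 1.04069e+08 / 6.9777e+06 = 14.91 → 15 coils

15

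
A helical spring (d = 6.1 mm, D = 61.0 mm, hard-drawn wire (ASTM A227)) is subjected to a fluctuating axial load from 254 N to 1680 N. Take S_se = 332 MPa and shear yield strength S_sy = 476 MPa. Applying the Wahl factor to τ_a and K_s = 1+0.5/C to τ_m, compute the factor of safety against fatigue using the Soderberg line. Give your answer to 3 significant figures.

0.318

C = D/d = 61.0/6.1 = 10.0000; K_W = (4C−1)/(4C−4)+0.615/C = 1.1448; K_s = 1+0.5/C = 1.0500
F_a = (F_max−F_min)/2 = 713 N; F_m = (F_max+F_min)/2 = 967 N
τ_a = K_W·8F_aD/(πd³) = 1.1448 × 487.94 = 558.61 MPa
τ_m = K_s·8F_mD/(πd³) = 1.0500 × 661.77 = 694.86 MPa
Soderberg: 1/n_f = τ_a/S_se + τ_m/S_sy = 558.61/332 + 694.86/476 = 1.68257 + 1.45979 = 3.1424
n_f = 1/3.1424 = 0.3182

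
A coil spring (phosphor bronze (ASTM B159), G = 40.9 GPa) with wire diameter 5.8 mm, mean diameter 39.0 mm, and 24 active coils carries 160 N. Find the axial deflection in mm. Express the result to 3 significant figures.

k = Gd⁴/(8D³N_a) = (40.9×10³)(5.8⁴)/(8·39.0³·24) = 4.0639 N/mm
δ = F/k = 160 / 4.0639 = 39.371 mm

39.4 mm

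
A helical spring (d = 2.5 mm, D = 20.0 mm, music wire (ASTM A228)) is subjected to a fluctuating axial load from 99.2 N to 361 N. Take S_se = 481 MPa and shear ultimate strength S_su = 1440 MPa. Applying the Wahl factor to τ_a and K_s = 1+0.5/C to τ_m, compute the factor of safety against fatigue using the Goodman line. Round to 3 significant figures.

0.624

C = D/d = 20.0/2.5 = 8.0000; K_W = (4C−1)/(4C−4)+0.615/C = 1.1840; K_s = 1+0.5/C = 1.0625
F_a = (F_max−F_min)/2 = 130.9 N; F_m = (F_max+F_min)/2 = 230.1 N
τ_a = K_W·8F_aD/(πd³) = 1.1840 × 426.67 = 505.18 MPa
τ_m = K_s·8F_mD/(πd³) = 1.0625 × 750.01 = 796.88 MPa
Goodman: 1/n_f = τ_a/S_se + τ_m/S_su = 505.18/481 + 796.88/1440 = 1.05027 + 0.55339 = 1.6037
n_f = 1/1.6037 = 0.6236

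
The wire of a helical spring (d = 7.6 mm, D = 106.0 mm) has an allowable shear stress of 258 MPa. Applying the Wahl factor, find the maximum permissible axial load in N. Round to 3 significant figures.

C = D/d = 106.0/7.6 = 13.9474
K_W = (4C−1)/(4C−4) + 0.615/C = 54.789/51.789 + 0.0441 = 1.1020
τ_max = K·8FD/(πd³) → F_max = τ_allow·πd³/(8DK)
F_max = 258·π·7.6³/(8·106.0·1.1020) = 3.558e+05/934.51 = 380.74 N

381 N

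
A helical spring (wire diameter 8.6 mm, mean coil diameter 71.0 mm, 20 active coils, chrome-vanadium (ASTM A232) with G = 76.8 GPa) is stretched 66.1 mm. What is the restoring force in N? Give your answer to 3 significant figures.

k = Gd⁴/(8D³N_a) = (76.8×10³)(8.6⁴)/(8·71.0³·20) = 7.336 N/mm
F = k·δ = 7.336 × 66.1 = 484.91 N

485 N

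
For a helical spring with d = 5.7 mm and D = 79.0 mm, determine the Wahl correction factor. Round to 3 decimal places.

C = D/d = 79.0/5.7 = 13.8596
K_W = (4C−1)/(4C−4) + 0.615/C = 54.439/51.439 + 0.0444 = 1.1027

1.103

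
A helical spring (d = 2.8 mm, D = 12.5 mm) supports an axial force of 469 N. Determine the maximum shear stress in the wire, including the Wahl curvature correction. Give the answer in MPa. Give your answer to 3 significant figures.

Spring index C = D/d = 12.5/2.8 = 4.4643
K_W = (4C−1)/(4C−4) + 0.615/C = 16.857/13.857 + 0.1378 = 1.3543
τ₀ = 8FD/(πd³) = 8·469·12.5/(π·2.8³) = 46900/68.964 = 680.06 MPa
τ_max = K·τ₀ = 1.3543 × 680.06 = 920.98 MPa

921 MPa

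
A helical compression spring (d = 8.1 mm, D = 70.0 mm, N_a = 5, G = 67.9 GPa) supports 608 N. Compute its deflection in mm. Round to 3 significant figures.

k = Gd⁴/(8D³N_a) = (67.9×10³)(8.1⁴)/(8·70.0³·5) = 21.304 N/mm
δ = F/k = 608 / 21.304 = 28.54 mm

28.5 mm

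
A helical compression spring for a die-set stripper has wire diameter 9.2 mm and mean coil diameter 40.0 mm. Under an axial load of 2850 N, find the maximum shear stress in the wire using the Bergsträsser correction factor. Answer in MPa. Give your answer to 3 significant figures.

Spring index C = D/d = 40.0/9.2 = 4.3478
K_B = (4C+2)/(4C−3) = 19.391/14.391 = 1.3474
τ₀ = 8FD/(πd³) = 8·2850·40.0/(π·9.2³) = 912000/2446.3 = 372.8 MPa
τ_max = K·τ₀ = 1.3474 × 372.8 = 502.33 MPa

502 MPa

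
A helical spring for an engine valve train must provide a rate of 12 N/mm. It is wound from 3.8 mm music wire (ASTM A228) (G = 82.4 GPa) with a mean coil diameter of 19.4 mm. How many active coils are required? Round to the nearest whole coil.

N_a = Gd⁴/(8D³k) = (82.4×10³ × 3.8⁴)/(8 × 19.4³ × 12)
    = 1.71815e+07 / 700933 = 24.51 → 25 coils

25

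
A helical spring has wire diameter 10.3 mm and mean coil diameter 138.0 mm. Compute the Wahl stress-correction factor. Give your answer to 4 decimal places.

1.1064

C = D/d = 138.0/10.3 = 13.3981
K_W = (4C−1)/(4C−4) + 0.615/C = 52.592/49.592 + 0.0459 = 1.1064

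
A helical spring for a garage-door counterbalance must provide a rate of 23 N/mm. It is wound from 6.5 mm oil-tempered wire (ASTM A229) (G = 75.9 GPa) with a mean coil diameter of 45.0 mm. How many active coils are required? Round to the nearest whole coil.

N_a = Gd⁴/(8D³k) = (75.9×10³ × 6.5⁴)/(8 × 45.0³ × 23)
    = 1.35486e+08 / 1.6767e+07 = 8.081 → 8 coils

8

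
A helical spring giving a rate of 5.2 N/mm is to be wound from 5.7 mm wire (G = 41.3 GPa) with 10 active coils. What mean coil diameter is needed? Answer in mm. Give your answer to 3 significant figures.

D = (Gd⁴/(8N_a·k))^(1/3) = (41.3×10³·5.7⁴/(8·10·5.2))^(1/3)
  = (104799)^(1/3) = 47.1468 mm

47.1 mm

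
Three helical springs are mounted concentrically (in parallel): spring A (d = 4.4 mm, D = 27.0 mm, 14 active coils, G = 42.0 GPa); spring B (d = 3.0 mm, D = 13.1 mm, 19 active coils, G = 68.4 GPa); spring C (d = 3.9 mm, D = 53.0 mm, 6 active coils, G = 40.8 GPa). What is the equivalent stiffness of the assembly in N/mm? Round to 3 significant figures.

24.7 N/mm

k_A = Gd⁴/(8D³N_a) = (42.0×10³)(4.4⁴)/(8·27.0³·14) = 7.1409 N/mm
k_B = Gd⁴/(8D³N_a) = (68.4×10³)(3.0⁴)/(8·13.1³·19) = 16.214 N/mm
k_C = Gd⁴/(8D³N_a) = (40.8×10³)(3.9⁴)/(8·53.0³·6) = 1.3208 N/mm
Parallel: k_eq = 7.1409 + 16.214 + 1.3208 = 24.675 N/mm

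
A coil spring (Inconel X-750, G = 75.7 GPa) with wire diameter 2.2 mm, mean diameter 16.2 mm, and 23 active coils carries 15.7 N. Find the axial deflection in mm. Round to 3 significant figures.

6.93 mm

k = Gd⁴/(8D³N_a) = (75.7×10³)(2.2⁴)/(8·16.2³·23) = 2.2669 N/mm
δ = F/k = 15.7 / 2.2669 = 6.9259 mm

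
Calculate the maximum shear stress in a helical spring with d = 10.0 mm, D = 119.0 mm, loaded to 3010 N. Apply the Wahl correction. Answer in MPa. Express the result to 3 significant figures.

Spring index C = D/d = 119.0/10.0 = 11.9000
K_W = (4C−1)/(4C−4) + 0.615/C = 46.600/43.600 + 0.0517 = 1.1205
τ₀ = 8FD/(πd³) = 8·3010·119.0/(π·10.0³) = 2.86552e+06/3141.6 = 912.12 MPa
τ_max = K·τ₀ = 1.1205 × 912.12 = 1022 MPa

1020 MPa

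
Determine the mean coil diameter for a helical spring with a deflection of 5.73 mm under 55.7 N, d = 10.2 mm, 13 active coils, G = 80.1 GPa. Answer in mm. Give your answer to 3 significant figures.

95.0 mm

Required rate k = F/δ = 55.7/5.73 = 9.7208 N/mm
D = (Gd⁴/(8N_a·k))^(1/3) = (80.1×10³·10.2⁴/(8·13·9.7208))^(1/3)
  = (857629)^(1/3) = 95.0094 mm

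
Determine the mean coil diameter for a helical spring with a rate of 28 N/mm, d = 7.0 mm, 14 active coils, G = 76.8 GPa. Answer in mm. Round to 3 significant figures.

D = (Gd⁴/(8N_a·k))^(1/3) = (76.8×10³·7.0⁴/(8·14·28))^(1/3)
  = (58800)^(1/3) = 38.8859 mm

38.9 mm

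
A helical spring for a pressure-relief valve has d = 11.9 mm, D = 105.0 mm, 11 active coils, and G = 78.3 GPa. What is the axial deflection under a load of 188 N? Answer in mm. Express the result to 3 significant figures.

k = Gd⁴/(8D³N_a) = (78.3×10³)(11.9⁴)/(8·105.0³·11) = 15.413 N/mm
δ = F/k = 188 / 15.413 = 12.197 mm

12.2 mm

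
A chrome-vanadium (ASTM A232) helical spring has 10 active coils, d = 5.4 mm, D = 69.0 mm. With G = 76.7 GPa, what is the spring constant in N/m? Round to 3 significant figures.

2480 N/m

k = Gd⁴/(8D³N_a) = (76.7×10³ × 5.4⁴) / (8 × 69.0³ × 10)
  = 6.52184e+07 / 2.62807e+07 = 2.4816 N/mm = 2481.6 N/m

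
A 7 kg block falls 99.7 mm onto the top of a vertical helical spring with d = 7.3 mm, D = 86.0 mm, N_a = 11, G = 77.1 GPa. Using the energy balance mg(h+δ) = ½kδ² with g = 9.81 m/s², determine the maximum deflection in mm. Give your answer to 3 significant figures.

k = Gd⁴/(8D³N_a) = (77.1×10³)(7.3⁴)/(8·86.0³·11) = 3.9117 N/mm
W = mg = 7 × 9.81 = 68.67 N
½kδ² − Wδ − Wh = 0 → δ = (W + √(W² + 2kWh))/k
δ = (68.67 + √(4715.6 + 53562.4))/3.9117 = (68.67 + 241.41)/3.9117 = 79.269 mm

79.3 mm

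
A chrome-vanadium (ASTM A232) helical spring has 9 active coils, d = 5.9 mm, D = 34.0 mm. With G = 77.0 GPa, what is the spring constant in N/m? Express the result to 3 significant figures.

k = Gd⁴/(8D³N_a) = (77.0×10³ × 5.9⁴) / (8 × 34.0³ × 9)
  = 9.33037e+07 / 2.82989e+06 = 32.971 N/mm = 32971 N/m

33000 N/m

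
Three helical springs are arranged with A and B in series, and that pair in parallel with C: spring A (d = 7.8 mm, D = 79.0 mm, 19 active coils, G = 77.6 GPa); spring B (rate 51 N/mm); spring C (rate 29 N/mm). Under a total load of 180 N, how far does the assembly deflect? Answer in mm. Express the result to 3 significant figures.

k_A = Gd⁴/(8D³N_a) = (77.6×10³)(7.8⁴)/(8·79.0³·19) = 3.8328 N/mm
Springs A,B series: k_AB = 1/(1/3.8328+1/51) = 3.5649 N/mm; parallel with C: k_eq = 3.5649+29 = 32.565 N/mm
δ = F/k_eq = 180/32.565 = 5.5274 mm

5.53 mm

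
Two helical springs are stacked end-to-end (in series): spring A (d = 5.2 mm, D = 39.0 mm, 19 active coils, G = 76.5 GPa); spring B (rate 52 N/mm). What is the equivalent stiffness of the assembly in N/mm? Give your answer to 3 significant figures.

5.54 N/mm

k_A = Gd⁴/(8D³N_a) = (76.5×10³)(5.2⁴)/(8·39.0³·19) = 6.2035 N/mm
Series: 1/k_eq = 1/6.2035 + 1/52 = 0.18043; k_eq = 5.5423 N/mm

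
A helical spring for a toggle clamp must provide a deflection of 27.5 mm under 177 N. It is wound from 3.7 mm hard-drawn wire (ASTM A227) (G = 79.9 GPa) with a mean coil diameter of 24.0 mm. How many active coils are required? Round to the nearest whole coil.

21

Required rate k = F/δ = 177/27.5 = 6.4364 N/mm
N_a = Gd⁴/(8D³k) = (79.9×10³ × 3.7⁴)/(8 × 24.0³ × 6.4364)
    = 1.49745e+07 / 711810 = 21.04 → 21 coils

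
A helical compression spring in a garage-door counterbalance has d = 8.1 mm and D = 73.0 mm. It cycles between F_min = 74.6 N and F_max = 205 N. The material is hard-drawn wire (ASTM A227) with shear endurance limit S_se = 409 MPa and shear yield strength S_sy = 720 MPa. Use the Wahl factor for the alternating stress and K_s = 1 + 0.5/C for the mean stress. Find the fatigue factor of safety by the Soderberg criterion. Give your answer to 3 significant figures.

C = D/d = 73.0/8.1 = 9.0123; K_W = (4C−1)/(4C−4)+0.615/C = 1.1618; K_s = 1+0.5/C = 1.0555
F_a = (F_max−F_min)/2 = 65.2 N; F_m = (F_max+F_min)/2 = 139.8 N
τ_a = K_W·8F_aD/(πd³) = 1.1618 × 22.806 = 26.497 MPa
τ_m = K_s·8F_mD/(πd³) = 1.0555 × 48.901 = 51.614 MPa
Soderberg: 1/n_f = τ_a/S_se + τ_m/S_sy = 26.497/409 + 51.614/720 = 0.06479 + 0.07169 = 0.13647
n_f = 1/0.13647 = 7.328

7.33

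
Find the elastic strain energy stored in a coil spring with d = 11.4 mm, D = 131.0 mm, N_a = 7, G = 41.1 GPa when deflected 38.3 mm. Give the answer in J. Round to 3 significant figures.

4.04 J

k = Gd⁴/(8D³N_a) = (41.1×10³)(11.4⁴)/(8·131.0³·7) = 5.5139 N/mm
U = ½kδ² = 0.5 × 5.5139 × 38.3² = 4044.1 N·mm = 4.0441 J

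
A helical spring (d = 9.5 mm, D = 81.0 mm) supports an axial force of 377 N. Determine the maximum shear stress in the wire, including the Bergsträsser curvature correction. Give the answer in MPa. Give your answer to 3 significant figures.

Spring index C = D/d = 81.0/9.5 = 8.5263
K_B = (4C+2)/(4C−3) = 36.105/31.105 = 1.1607
τ₀ = 8FD/(πd³) = 8·377·81.0/(π·9.5³) = 244296/2693.5 = 90.698 MPa
τ_max = K·τ₀ = 1.1607 × 90.698 = 105.28 MPa

105 MPa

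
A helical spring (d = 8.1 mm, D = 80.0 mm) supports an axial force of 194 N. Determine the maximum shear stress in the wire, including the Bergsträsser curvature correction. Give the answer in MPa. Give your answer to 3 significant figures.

Spring index C = D/d = 80.0/8.1 = 9.8765
K_B = (4C+2)/(4C−3) = 41.506/36.506 = 1.1370
τ₀ = 8FD/(πd³) = 8·194·80.0/(π·8.1³) = 124160/1669.6 = 74.366 MPa
τ_max = K·τ₀ = 1.1370 × 74.366 = 84.552 MPa

84.6 MPa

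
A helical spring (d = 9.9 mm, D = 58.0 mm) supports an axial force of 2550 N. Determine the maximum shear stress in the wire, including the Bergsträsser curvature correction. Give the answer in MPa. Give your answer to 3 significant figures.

Spring index C = D/d = 58.0/9.9 = 5.8586
K_B = (4C+2)/(4C−3) = 25.434/20.434 = 1.2447
τ₀ = 8FD/(πd³) = 8·2550·58.0/(π·9.9³) = 1.1832e+06/3048.3 = 388.15 MPa
τ_max = K·τ₀ = 1.2447 × 388.15 = 483.13 MPa

483 MPa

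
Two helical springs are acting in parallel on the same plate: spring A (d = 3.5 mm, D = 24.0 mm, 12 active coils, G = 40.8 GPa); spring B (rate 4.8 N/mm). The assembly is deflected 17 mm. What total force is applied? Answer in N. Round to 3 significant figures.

160 N

k_A = Gd⁴/(8D³N_a) = (40.8×10³)(3.5⁴)/(8·24.0³·12) = 4.6135 N/mm
Parallel: k_eq = 4.6135 + 4.8 = 9.4135 N/mm
F = k_eq·δ = 9.4135·17 = 160.03 N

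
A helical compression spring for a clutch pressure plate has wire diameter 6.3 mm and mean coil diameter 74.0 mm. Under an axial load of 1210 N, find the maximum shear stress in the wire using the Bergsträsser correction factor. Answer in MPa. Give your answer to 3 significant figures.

Spring index C = D/d = 74.0/6.3 = 11.7460
K_B = (4C+2)/(4C−3) = 48.984/43.984 = 1.1137
τ₀ = 8FD/(πd³) = 8·1210·74.0/(π·6.3³) = 716320/785.55 = 911.88 MPa
τ_max = K·τ₀ = 1.1137 × 911.88 = 1015.5 MPa

1020 MPa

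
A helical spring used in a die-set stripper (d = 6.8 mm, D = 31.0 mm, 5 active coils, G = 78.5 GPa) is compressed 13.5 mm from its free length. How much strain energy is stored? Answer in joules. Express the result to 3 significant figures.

12.8 J

k = Gd⁴/(8D³N_a) = (78.5×10³)(6.8⁴)/(8·31.0³·5) = 140.85 N/mm
U = ½kδ² = 0.5 × 140.85 × 13.5² = 12835 N·mm = 12.835 J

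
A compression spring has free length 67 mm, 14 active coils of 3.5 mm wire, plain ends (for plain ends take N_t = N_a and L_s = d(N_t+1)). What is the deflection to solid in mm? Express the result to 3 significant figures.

N_t = 14; L_s = 3.5·15 = 52.5 mm
δ_solid = L₀ − L_s = 67 − 52.5 = 14.5 mm

14.5 mm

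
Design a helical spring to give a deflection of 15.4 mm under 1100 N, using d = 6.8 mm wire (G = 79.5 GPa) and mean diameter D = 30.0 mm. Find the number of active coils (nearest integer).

Required rate k = F/δ = 1100/15.4 = 71.429 N/mm
N_a = Gd⁴/(8D³k) = (79.5×10³ × 6.8⁴)/(8 × 30.0³ × 71.429)
    = 1.69982e+08 / 1.54286e+07 = 11.02 → 11 coils

11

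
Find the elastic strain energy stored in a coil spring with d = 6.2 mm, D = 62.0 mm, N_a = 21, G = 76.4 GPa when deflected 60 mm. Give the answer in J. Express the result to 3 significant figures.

k = Gd⁴/(8D³N_a) = (76.4×10³)(6.2⁴)/(8·62.0³·21) = 2.8195 N/mm
U = ½kδ² = 0.5 × 2.8195 × 60² = 5075.1 N·mm = 5.0751 J

5.08 J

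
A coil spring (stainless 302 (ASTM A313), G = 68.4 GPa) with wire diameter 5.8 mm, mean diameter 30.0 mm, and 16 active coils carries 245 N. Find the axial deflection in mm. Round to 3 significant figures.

k = Gd⁴/(8D³N_a) = (68.4×10³)(5.8⁴)/(8·30.0³·16) = 22.397 N/mm
δ = F/k = 245 / 22.397 = 10.939 mm

10.9 mm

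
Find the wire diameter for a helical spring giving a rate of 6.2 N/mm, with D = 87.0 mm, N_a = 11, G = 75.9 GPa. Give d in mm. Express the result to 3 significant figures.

d = (8D³N_a·k / G)^(1/4) = (8·87.0³·11·6.2 / (75.9×10³))^0.25
  = (4733.6)^0.25 = 8.2946 mm

8.29 mm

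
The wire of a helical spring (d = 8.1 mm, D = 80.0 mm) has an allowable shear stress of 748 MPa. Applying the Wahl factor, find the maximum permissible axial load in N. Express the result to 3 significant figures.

C = D/d = 80.0/8.1 = 9.8765
K_W = (4C−1)/(4C−4) + 0.615/C = 38.506/35.506 + 0.0623 = 1.1468
τ_max = K·8FD/(πd³) → F_max = τ_allow·πd³/(8DK)
F_max = 748·π·8.1³/(8·80.0·1.1468) = 1.2488e+06/733.93 = 1701.6 N

1700 N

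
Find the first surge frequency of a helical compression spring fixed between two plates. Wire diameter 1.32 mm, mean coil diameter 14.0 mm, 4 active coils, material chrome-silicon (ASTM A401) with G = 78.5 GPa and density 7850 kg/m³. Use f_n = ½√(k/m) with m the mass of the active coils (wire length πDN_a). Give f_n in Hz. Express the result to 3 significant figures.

k = Gd⁴/(8D³N_a) = (78.5×10³)(1.32⁴)/(8·14.0³·4) = 2.7141 N/mm = 2714.1 N/m
Wire length L = πDN_a = π·14.0·4 = 175.93 mm
m = ρ·(πd²/4)·L = 7850 × 1.3685×10⁻⁶ m² × 0.17593 m = 0.0018899 kg
f_n = ½√(k/m) = 0.5·√(2714.1/0.0018899) = 0.5·√(1.4361e+06) = 599.19 Hz

599 Hz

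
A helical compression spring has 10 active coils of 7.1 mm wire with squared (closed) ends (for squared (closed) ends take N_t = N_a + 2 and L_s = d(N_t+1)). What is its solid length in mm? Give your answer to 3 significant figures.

squared (closed) ends: N_t = N_a + 2 = 10 + 2 = 12
L_s = d·(N_t+1) = 7.1 × 13 = 92.3 mm

92.3 mm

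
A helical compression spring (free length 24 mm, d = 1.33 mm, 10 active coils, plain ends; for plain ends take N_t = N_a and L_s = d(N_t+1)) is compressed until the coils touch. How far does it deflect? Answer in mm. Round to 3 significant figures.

9.37 mm

N_t = 10; L_s = 1.33·11 = 14.63 mm
δ_solid = L₀ − L_s = 24 − 14.63 = 9.37 mm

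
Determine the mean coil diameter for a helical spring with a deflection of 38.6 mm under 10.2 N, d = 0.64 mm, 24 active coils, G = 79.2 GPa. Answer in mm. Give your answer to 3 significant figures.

6.40 mm

Required rate k = F/δ = 10.2/38.6 = 0.26425 N/mm
D = (Gd⁴/(8N_a·k))^(1/3) = (79.2×10³·0.64⁴/(8·24·0.26425))^(1/3)
  = (261.897)^(1/3) = 6.3980 mm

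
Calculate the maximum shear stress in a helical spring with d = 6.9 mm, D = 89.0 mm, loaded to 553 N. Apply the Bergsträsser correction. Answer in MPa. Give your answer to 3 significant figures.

421 MPa

Spring index C = D/d = 89.0/6.9 = 12.8986
K_B = (4C+2)/(4C−3) = 53.594/48.594 = 1.1029
τ₀ = 8FD/(πd³) = 8·553·89.0/(π·6.9³) = 393736/1032 = 381.51 MPa
τ_max = K·τ₀ = 1.1029 × 381.51 = 420.77 MPa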